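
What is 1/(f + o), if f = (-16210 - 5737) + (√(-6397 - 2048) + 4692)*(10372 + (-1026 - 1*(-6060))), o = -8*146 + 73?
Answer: 7226191/522378801398812 - 7703*I*√8445/2611894006994060 ≈ 1.3833e-8 - 2.7102e-10*I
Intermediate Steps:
o = -1095 (o = -1168 + 73 = -1095)
f = 72263005 + 15406*I*√8445 (f = -21947 + (√(-8445) + 4692)*(10372 + (-1026 + 6060)) = -21947 + (I*√8445 + 4692)*(10372 + 5034) = -21947 + (4692 + I*√8445)*15406 = -21947 + (72284952 + 15406*I*√8445) = 72263005 + 15406*I*√8445 ≈ 7.2263e+7 + 1.4158e+6*I)
1/(f + o) = 1/((72263005 + 15406*I*√8445) - 1095) = 1/(72261910 + 15406*I*√8445)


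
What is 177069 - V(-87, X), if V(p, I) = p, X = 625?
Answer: 177156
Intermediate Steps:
177069 - V(-87, X) = 177069 - 1*(-87) = 177069 + 87 = 177156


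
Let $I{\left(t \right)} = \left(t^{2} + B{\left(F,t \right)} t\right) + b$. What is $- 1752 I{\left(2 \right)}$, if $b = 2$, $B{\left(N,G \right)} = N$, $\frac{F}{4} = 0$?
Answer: $-10512$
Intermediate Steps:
$F = 0$ ($F = 4 \cdot 0 = 0$)
$I{\left(t \right)} = 2 + t^{2}$ ($I{\left(t \right)} = \left(t^{2} + 0 t\right) + 2 = \left(t^{2} + 0\right) + 2 = t^{2} + 2 = 2 + t^{2}$)
$- 1752 I{\left(2 \right)} = - 1752 \left(2 + 2^{2}\right) = - 1752 \left(2 + 4\right) = \left(-1752\right) 6 = -10512$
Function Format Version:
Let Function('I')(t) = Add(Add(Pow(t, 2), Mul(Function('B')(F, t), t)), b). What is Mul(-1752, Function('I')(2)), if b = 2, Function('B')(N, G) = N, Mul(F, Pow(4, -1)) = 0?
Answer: -10512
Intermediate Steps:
F = 0 (F = Mul(4, 0) = 0)
Function('I')(t) = Add(2, Pow(t, 2)) (Function('I')(t) = Add(Add(Pow(t, 2), Mul(0, t)), 2) = Add(Add(Pow(t, 2), 0), 2) = Add(Pow(t, 2), 2) = Add(2, Pow(t, 2)))
Mul(-1752, Function('I')(2)) = Mul(-1752, Add(2, Pow(2, 2))) = Mul(-1752, Add(2, 4)) = Mul(-1752, 6) = -10512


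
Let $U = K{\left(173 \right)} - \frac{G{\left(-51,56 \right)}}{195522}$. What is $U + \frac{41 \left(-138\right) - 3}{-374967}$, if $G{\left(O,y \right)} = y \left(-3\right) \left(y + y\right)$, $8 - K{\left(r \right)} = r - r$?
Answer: $\frac{11012529839}{1357672181} \approx 8.1113$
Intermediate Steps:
$K{\left(r \right)} = 8$ ($K{\left(r \right)} = 8 - \left(r - r\right) = 8 - 0 = 8 + 0 = 8$)
$G{\left(O,y \right)} = - 6 y^{2}$ ($G{\left(O,y \right)} = - 3 y 2 y = - 6 y^{2}$)
$U = \frac{263832}{32587}$ ($U = 8 - \frac{\left(-6\right) 56^{2}}{195522} = 8 - \left(-6\right) 3136 \cdot \frac{1}{195522} = 8 - \left(-18816\right) \frac{1}{195522} = 8 - - \frac{3136}{32587} = 8 + \frac{3136}{32587} = \frac{263832}{32587} \approx 8.0962$)
$U + \frac{41 \left(-138\right) - 3}{-374967} = \frac{263832}{32587} + \frac{41 \left(-138\right) - 3}{-374967} = \frac{263832}{32587} + \left(-5658 - 3\right) \left(- \frac{1}{374967}\right) = \frac{263832}{32587} - - \frac{629}{41663} = \frac{263832}{32587} + \frac{629}{41663} = \frac{11012529839}{1357672181}$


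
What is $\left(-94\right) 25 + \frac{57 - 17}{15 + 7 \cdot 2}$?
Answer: $- \frac{68110}{29} \approx -2348.6$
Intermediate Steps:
$\left(-94\right) 25 + \frac{57 - 17}{15 + 7 \cdot 2} = -2350 + \frac{40}{15 + 14} = -2350 + \frac{40}{29} = - \frac{68110}{29}$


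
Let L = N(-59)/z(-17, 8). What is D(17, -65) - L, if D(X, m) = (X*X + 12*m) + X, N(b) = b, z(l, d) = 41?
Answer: -19375/41 ≈ -472.56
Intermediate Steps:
D(X, m) = X + X**2 + 12*m (D(X, m) = (X**2 + 12*m) + X = X + X**2 + 12*m)
L = -59/41 ≈ -1.4390
D(17, -65) - L = (17 + 17**2 + 12*(-65)) - 1*(-59/41) = (17 + 289 - 780) + 59/41 = -474 + 59/41 = -19375/41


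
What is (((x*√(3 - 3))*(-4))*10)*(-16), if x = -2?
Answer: 0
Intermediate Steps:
(((x*√(3 - 3))*(-4))*10)*(-16) = ((-2*√(3 - 3)*(-4))*10)*(-16) = ((-2*√0*(-4))*10)*(-16) = ((-2*0*(-4))*10)*(-16) = ((0*(-4))*10)*(-16) = (0*10)*(-16) = 0*(-16) = 0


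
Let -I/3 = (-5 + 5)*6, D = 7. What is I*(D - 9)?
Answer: 0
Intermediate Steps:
I = 0 (I = -3*(-5 + 5)*6 = -0*6 = -3*0 = 0)
I*(D - 9) = 0*(7 - 9) = 0*(-2) = 0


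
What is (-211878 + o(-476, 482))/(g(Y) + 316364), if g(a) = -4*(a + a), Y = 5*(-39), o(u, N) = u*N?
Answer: -220655/158962 ≈ -1.3881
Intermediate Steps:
o(u, N) = N*u
Y = -195
g(a) = -8*a
(-211878 + o(-476, 482))/(g(Y) + 316364) = (-211878 + 482*(-476))/(-8*(-195) + 316364) = (-211878 - 229432)/(1560 + 316364) = -441310/317924 = -441310*1/317924 = -220655/158962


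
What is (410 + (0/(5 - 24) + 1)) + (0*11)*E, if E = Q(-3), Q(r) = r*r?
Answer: 411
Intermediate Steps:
Q(r) = r²
E = 9 (E = (-3)² = 9)
(410 + (0/(5 - 24) + 1)) + (0*11)*E = (410 + (0/(5 - 24) + 1)) + (0*11)*9 = (410 + (0/(-19) + 1)) + 0*9 = (410 + (-1/19*0 + 1)) + 0 = (410 + (0 + 1)) + 0 = (410 + 1) + 0 = 411 + 0 = 411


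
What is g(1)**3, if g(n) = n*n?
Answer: 1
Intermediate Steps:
g(n) = n**2
g(1)**3 = (1**2)**3 = 1**3 = 1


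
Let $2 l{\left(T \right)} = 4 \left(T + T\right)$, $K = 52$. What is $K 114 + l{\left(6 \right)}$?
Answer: $5952$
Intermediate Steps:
$l{\left(T \right)} = 4 T$ ($l{\left(T \right)} = \frac{4 \left(T + T\right)}{2} = \frac{4 \cdot 2 T}{2} = \frac{8 T}{2} = 4 T$)
$K 114 + l{\left(6 \right)} = 52 \cdot 114 + 4 \cdot 6 = 5928 + 24 = 5952$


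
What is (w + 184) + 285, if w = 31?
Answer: 500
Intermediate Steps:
(w + 184) + 285 = (31 + 184) + 285 = 215 + 285 = 500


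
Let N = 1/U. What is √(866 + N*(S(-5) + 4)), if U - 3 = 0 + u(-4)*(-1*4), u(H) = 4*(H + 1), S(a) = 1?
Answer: √2252721/51 ≈ 29.430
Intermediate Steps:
u(H) = 4 + 4*H (u(H) = 4*(1 + H) = 4 + 4*H)
U = 51 (U = 3 + (0 + (4 + 4*(-4))*(-1*4)) = 3 + (0 + (4 - 16)*(-4)) = 3 + (0 - 12*(-4)) = 3 + (0 + 48) = 3 + 48 = 51)
N = 1/51 ≈ 0.019608
√(866 + N*(S(-5) + 4)) = √(866 + (1 + 4)/51) = √(866 + (1/51)*5) = √(866 + 5/51) = √(44171/51) = √2252721/51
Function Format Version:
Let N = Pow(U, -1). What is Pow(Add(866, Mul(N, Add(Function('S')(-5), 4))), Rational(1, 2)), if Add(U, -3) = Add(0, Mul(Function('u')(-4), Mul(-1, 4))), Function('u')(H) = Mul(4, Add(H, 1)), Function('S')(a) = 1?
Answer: Mul(Rational(1, 51), Pow(2252721, Rational(1, 2))) ≈ 29.430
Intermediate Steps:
Function('u')(H) = Add(4, Mul(4, H)) (Function('u')(H) = Mul(4, Add(1, H)) = Add(4, Mul(4, H)))
U = 51 (U = Add(3, Add(0, Mul(Add(4, Mul(4, -4)), Mul(-1, 4)))) = Add(3, Add(0, Mul(Add(4, -16), -4))) = Add(3, Add(0, Mul(-12, -4))) = Add(3, Add(0, 48)) = Add(3, 48) = 51)
N = Rational(1, 51) (N = Pow(51, -1) = Rational(1, 51) ≈ 0.019608)
Pow(Add(866, Mul(N, Add(Function('S')(-5), 4))), Rational(1, 2)) = Pow(Add(866, Mul(Rational(1, 51), Add(1, 4))), Rational(1, 2)) = Pow(Add(866, Mul(Rational(1, 51), 5)), Rational(1, 2)) = Pow(Add(866, Rational(5, 51)), Rational(1, 2)) = Pow(Rational(44171, 51), Rational(1, 2)) = Mul(Rational(1, 51), Pow(2252721, Rational(1, 2)))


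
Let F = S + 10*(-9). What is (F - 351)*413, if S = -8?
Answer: -185437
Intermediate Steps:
F = -98 (F = -8 + 10*(-9) = -8 - 90 = -98)
(F - 351)*413 = (-98 - 351)*413 = -449*413 = -185437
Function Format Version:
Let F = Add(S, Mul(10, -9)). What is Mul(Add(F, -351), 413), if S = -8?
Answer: -185437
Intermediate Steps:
F = -98 (F = Add(-8, Mul(10, -9)) = Add(-8, -90) = -98)
Mul(Add(F, -351), 413) = Mul(Add(-98, -351), 413) = Mul(-449, 413) = -185437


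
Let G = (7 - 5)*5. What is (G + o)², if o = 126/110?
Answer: 375769/3025 ≈ 124.22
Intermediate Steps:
o = 63/55 (o = 126*(1/110) = 63/55 ≈ 1.1455)
G = 10 (G = 2*5 = 10)
(G + o)² = (10 + 63/55)² = (613/55)² = 375769/3025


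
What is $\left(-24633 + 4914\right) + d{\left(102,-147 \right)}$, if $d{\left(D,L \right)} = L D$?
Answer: $-34713$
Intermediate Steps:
$d{\left(D,L \right)} = D L$
$\left(-24633 + 4914\right) + d{\left(102,-147 \right)} = \left(-24633 + 4914\right) + 102 \left(-147\right) = -19719 - 14994 = -34713$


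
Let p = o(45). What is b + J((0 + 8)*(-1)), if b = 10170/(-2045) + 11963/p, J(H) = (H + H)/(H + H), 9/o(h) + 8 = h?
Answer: 181021454/3681 ≈ 49177.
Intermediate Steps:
o(h) = 9/(-8 + h)
p = 9/37 (p = 9/(-8 + 45) = 9/37 ≈ 0.24324)
J(H) = 1 (J(H) = (2*H)/((2*H)) = (2*H)*(1/(2*H)) = 1)
b = 181017773/3681 (b = 10170/(-2045) + 11963/(9/37) = 10170*(-1/2045) + 11963*(37/9) = -2034/409 + 442631/9 = 181017773/3681 ≈ 49176.)
b + J((0 + 8)*(-1)) = 181017773/3681 + 1 = 181021454/3681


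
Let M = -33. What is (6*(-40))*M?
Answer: 7920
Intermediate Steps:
(6*(-40))*M = (6*(-40))*(-33) = -240*(-33) = 7920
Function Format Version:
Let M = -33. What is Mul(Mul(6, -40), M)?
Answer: 7920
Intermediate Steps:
Mul(Mul(6, -40), M) = Mul(Mul(6, -40), -33) = Mul(-240, -33) = 7920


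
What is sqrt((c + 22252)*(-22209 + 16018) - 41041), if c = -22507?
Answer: 8*sqrt(24026) ≈ 1240.0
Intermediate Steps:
sqrt((c + 22252)*(-22209 + 16018) - 41041) = sqrt((-22507 + 22252)*(-22209 + 16018) - 41041) = sqrt(-255*(-6191) - 41041) = sqrt(1578705 - 41041) = sqrt(1537664) = 8*sqrt(24026)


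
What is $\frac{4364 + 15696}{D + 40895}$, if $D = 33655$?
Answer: $\frac{2006}{7455} \approx 0.26908$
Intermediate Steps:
$\frac{4364 + 15696}{D + 40895} = \frac{4364 + 15696}{33655 + 40895} = \frac{20060}{74550} = 20060 \cdot \frac{1}{74550} = \frac{2006}{7455}$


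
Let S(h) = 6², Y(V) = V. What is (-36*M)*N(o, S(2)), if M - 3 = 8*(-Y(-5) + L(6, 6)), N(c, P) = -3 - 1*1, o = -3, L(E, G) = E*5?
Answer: 40752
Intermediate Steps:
L(E, G) = 5*E
S(h) = 36
N(c, P) = -4 (N(c, P) = -3 - 1 = -4)
M = 283 (M = 3 + 8*(-1*(-5) + 5*6) = 3 + 8*(5 + 30) = 3 + 8*35 = 3 + 280 = 283)
(-36*M)*N(o, S(2)) = -36*283*(-4) = -10188*(-4) = 40752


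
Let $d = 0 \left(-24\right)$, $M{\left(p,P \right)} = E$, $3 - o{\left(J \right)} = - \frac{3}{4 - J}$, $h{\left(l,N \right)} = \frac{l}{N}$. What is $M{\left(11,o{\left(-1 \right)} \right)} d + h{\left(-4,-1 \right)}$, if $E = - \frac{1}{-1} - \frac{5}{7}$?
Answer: $4$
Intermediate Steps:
$E = \frac{2}{7}$ ($E = \left(-1\right) \left(-1\right) - \frac{5}{7} = 1 - \frac{5}{7} = \frac{2}{7} \approx 0.28571$)
$o{\left(J \right)} = 3 + \frac{3}{4 - J}$ ($o{\left(J \right)} = 3 - - \frac{3}{4 - J} = 3 + \frac{3}{4 - J}$)
$M{\left(p,P \right)} = \frac{2}{7}$
$d = 0$
$M{\left(11,o{\left(-1 \right)} \right)} d + h{\left(-4,-1 \right)} = \frac{2}{7} \cdot 0 - \frac{4}{-1} = 0 - -4 = 0 + 4 = 4$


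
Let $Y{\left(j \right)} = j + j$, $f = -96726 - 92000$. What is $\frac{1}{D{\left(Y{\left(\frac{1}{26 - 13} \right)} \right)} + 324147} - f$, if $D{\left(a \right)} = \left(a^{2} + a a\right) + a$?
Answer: $\frac{10338575792871}{54780877} \approx 1.8873 \cdot 10^{5}$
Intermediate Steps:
$f = -188726$ ($f = -96726 - 92000 = -188726$)
$Y{\left(j \right)} = 2 j$
$D{\left(a \right)} = a + 2 a^{2}$ ($D{\left(a \right)} = \left(a^{2} + a^{2}\right) + a = 2 a^{2} + a = a + 2 a^{2}$)
$\frac{1}{D{\left(Y{\left(\frac{1}{26 - 13} \right)} \right)} + 324147} - f = \frac{1}{\frac{2}{26 - 13} \left(1 + 2 \frac{2}{26 - 13}\right) + 324147} - -188726 = \frac{1}{\frac{2}{13} \left(1 + 2 \cdot \frac{2}{13}\right) + 324147} + 188726 = \frac{1}{2 \cdot \frac{1}{13} \left(1 + 2 \cdot 2 \cdot \frac{1}{13}\right) + 324147} + 188726 = \frac{1}{\frac{2 \left(1 + 2 \cdot \frac{2}{13}\right)}{13} + 324147} + 188726 = \frac{1}{\frac{2 \left(1 + \frac{4}{13}\right)}{13} + 324147} + 188726 = \frac{1}{\frac{2}{13} \cdot \frac{17}{13} + 324147} + 188726 = \frac{1}{\frac{34}{169} + 324147} + 188726 = \frac{1}{\frac{54780877}{169}} + 188726 = \frac{169}{54780877} + 188726 = \frac{10338575792871}{54780877}$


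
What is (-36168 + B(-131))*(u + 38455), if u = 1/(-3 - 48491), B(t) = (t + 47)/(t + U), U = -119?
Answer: -4215424354752351/3030875 ≈ -1.3908e+9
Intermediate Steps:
B(t) = (47 + t)/(-119 + t) (B(t) = (t + 47)/(t - 119) = (47 + t)/(-119 + t))
u = -1/48494 (u = 1/(-48494) = -1/48494 ≈ -2.0621e-5)
(-36168 + B(-131))*(u + 38455) = (-36168 + (47 - 131)/(-119 - 131))*(-1/48494 + 38455) = (-36168 - 84/(-250))*(1864836769/48494) = (-36168 - 1/250*(-84))*(1864836769/48494) = (-36168 + 42/125)*(1864836769/48494) = -4520958/125*1864836769/48494 = -4215424354752351/3030875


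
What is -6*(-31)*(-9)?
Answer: -1674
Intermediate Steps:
-6*(-31)*(-9) = 186*(-9) = -1674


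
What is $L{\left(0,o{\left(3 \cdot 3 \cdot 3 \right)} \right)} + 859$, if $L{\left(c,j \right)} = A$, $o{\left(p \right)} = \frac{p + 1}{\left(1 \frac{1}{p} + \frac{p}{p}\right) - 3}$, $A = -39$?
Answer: $820$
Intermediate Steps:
$o{\left(p \right)} = \frac{1 + p}{-2 + \frac{1}{p}}$ ($o{\left(p \right)} = \frac{1 + p}{\left(\frac{1}{p} + 1\right) - 3} = \frac{1 + p}{\left(1 + \frac{1}{p}\right) - 3} = \frac{1 + p}{-2 + \frac{1}{p}}$)
$L{\left(c,j \right)} = -39$
$L{\left(0,o{\left(3 \cdot 3 \cdot 3 \right)} \right)} + 859 = -39 + 859 = 820$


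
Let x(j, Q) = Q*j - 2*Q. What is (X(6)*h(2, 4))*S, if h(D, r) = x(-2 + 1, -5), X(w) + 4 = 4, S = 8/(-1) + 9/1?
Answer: 0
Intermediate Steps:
x(j, Q) = -2*Q + Q*j
S = 1 (S = 8*(-1) + 9*1 = -8 + 9 = 1)
X(w) = 0 (X(w) = -4 + 4 = 0)
h(D, r) = 15 (h(D, r) = -5*(-2 + (-2 + 1)) = -5*(-2 - 1) = -5*(-3) = 15)
(X(6)*h(2, 4))*S = (0*15)*1 = 0*1 = 0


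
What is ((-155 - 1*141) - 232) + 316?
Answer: -212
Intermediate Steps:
((-155 - 1*141) - 232) + 316 = ((-155 - 141) - 232) + 316 = (-296 - 232) + 316 = -528 + 316 = -212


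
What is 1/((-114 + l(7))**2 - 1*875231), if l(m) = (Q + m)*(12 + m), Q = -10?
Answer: -1/845990 ≈ -1.1820e-6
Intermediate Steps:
l(m) = (-10 + m)*(12 + m)
1/((-114 + l(7))**2 - 1*875231) = 1/((-114 + (-120 + 7**2 + 2*7))**2 - 1*875231) = 1/((-114 + (-120 + 49 + 14))**2 - 875231) = 1/((-114 - 57)**2 - 875231) = 1/((-171)**2 - 875231) = 1/(29241 - 875231) = 1/(-845990) = -1/845990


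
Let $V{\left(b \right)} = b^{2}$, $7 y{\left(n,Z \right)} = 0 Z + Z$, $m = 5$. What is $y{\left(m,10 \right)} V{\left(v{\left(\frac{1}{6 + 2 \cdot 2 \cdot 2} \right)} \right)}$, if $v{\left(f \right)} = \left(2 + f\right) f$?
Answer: $\frac{4205}{134456} \approx 0.031274$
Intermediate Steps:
$y{\left(n,Z \right)} = \frac{Z}{7}$ ($y{\left(n,Z \right)} = \frac{0 Z + Z}{7} = \frac{0 + Z}{7} = \frac{Z}{7}$)
$v{\left(f \right)} = f \left(2 + f\right)$
$y{\left(m,10 \right)} V{\left(v{\left(\frac{1}{6 + 2 \cdot 2 \cdot 2} \right)} \right)} = \frac{1}{7} \cdot 10 \left(\frac{2 + \frac{1}{6 + 2 \cdot 2 \cdot 2}}{6 + 2 \cdot 2 \cdot 2}\right)^{2} = \frac{10 \left(\frac{2 + \frac{1}{6 + 4 \cdot 2}}{6 + 4 \cdot 2}\right)^{2}}{7} = \frac{10 \left(\frac{2 + \frac{1}{6 + 8}}{6 + 8}\right)^{2}}{7} = \frac{10 \left(\frac{2 + \frac{1}{14}}{14}\right)^{2}}{7} = \frac{10 \left(\frac{1}{14} \cdot \frac{29}{14}\right)^{2}}{7} = \frac{10 \left(\frac{29}{196}\right)^{2}}{7} = \frac{10}{7} \cdot \frac{841}{38416} = \frac{4205}{134456}$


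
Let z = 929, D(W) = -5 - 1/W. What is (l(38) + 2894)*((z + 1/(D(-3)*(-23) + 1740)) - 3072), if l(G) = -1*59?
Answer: -33669886005/5542 ≈ -6.0754e+6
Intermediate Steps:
l(G) = -59
(l(38) + 2894)*((z + 1/(D(-3)*(-23) + 1740)) - 3072) = (-59 + 2894)*((929 + 1/((-5 - 1/(-3))*(-23) + 1740)) - 3072) = 2835*((929 + 1/((-5 - 1*(-⅓))*(-23) + 1740)) - 3072) = 2835*((929 + 1/((-5 + ⅓)*(-23) + 1740)) - 3072) = 2835*((929 + 1/(-14/3*(-23) + 1740)) - 3072) = 2835*((929 + 1/(322/3 + 1740)) - 3072) = 2835*((929 + 1/(5542/3)) - 3072) = 2835*((929 + 3/5542) - 3072) = 2835*(5148521/5542 - 3072) = 2835*(-11876503/5542) = -33669886005/5542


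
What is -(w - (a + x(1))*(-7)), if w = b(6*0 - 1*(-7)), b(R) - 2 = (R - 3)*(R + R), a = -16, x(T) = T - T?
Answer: 54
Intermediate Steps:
x(T) = 0
b(R) = 2 + 2*R*(-3 + R) (b(R) = 2 + (R - 3)*(R + R) = 2 + (-3 + R)*(2*R) = 2 + 2*R*(-3 + R))
w = 58 (w = 2 - 6*(6*0 - 1*(-7)) + 2*(6*0 - 1*(-7))**2 = 2 - 6*(0 + 7) + 2*(0 + 7)**2 = 2 - 6*7 + 2*7**2 = 2 - 42 + 2*49 = 2 - 42 + 98 = 58)
-(w - (a + x(1))*(-7)) = -(58 - (-16 + 0)*(-7)) = -(58 - (-16)*(-7)) = -(58 - 1*112) = -(58 - 112) = -1*(-54) = 54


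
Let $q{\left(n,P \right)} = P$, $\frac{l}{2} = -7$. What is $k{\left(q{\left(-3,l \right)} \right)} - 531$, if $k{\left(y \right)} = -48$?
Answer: $-579$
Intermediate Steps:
$l = -14$ ($l = 2 \left(-7\right) = -14$)
$k{\left(q{\left(-3,l \right)} \right)} - 531 = -48 - 531 = -579$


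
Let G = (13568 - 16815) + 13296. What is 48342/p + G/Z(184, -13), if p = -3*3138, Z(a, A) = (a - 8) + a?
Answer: 4288787/188280 ≈ 22.779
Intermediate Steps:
Z(a, A) = -8 + 2*a (Z(a, A) = (-8 + a) + a = -8 + 2*a)
p = -9414
G = 10049 (G = -3247 + 13296 = 10049)
48342/p + G/Z(184, -13) = 48342/(-9414) + 10049/(-8 + 2*184) = 48342*(-1/9414) + 10049/(-8 + 368) = -8057/1569 + 10049/360 = 4288787/188280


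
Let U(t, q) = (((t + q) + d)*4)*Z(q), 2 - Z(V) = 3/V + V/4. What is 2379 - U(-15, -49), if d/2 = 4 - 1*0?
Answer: 39093/7 ≈ 5584.7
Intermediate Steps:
d = 8 (d = 2*(4 - 1*0) = 2*(4 + 0) = 2*4 = 8)
Z(V) = 2 - 3/V - V/4 (Z(V) = 2 - (3/V + V/4) = 2 + (-3/V - V/4) = 2 - 3/V - V/4)
U(t, q) = (2 - 3/q - q/4)*(32 + 4*q + 4*t) (U(t, q) = (((t + q) + 8)*4)*(2 - 3/q - q/4) = (((q + t) + 8)*4)*(2 - 3/q - q/4) = ((8 + q + t)*4)*(2 - 3/q - q/4) = (32 + 4*q + 4*t)*(2 - 3/q - q/4) = (2 - 3/q - q/4)*(32 + 4*q + 4*t))
2379 - U(-15, -49) = 2379 - (-1)*(12 - 49*(-8 - 49))*(8 - 49 - 15)/(-49) = 2379 - (-1)*(-1)*(12 - 49*(-57))*(-56)/49 = 2379 - (-1)*(-1)*(12 + 2793)*(-56)/49 = 2379 - (-1)*(-1)*2805*(-56)/49 = 2379 - 1*(-22440/7) = 2379 + 22440/7 = 39093/7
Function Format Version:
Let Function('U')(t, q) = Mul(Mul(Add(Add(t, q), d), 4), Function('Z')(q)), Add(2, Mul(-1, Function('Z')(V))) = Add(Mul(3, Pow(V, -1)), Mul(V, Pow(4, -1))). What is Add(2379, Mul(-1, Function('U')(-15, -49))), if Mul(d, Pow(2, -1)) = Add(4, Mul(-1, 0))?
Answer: Rational(39093, 7) ≈ 5584.7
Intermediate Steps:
d = 8 (d = Mul(2, Add(4, Mul(-1, 0))) = Mul(2, Add(4, 0)) = Mul(2, 4) = 8)
Function('Z')(V) = Add(2, Mul(-3, Pow(V, -1)), Mul(Rational(-1, 4), V)) (Function('Z')(V) = Add(2, Mul(-1, Add(Mul(3, Pow(V, -1)), Mul(V, Pow(4, -1))))) = Add(2, Mul(-1, Add(Mul(3, Pow(V, -1)), Mul(V, Rational(1, 4))))) = Add(2, Mul(-1, Add(Mul(3, Pow(V, -1)), Mul(Rational(1, 4), V)))) = Add(2, Add(Mul(-3, Pow(V, -1)), Mul(Rational(-1, 4), V))) = Add(2, Mul(-3, Pow(V, -1)), Mul(Rational(-1, 4), V)))
Function('U')(t, q) = Mul(Add(2, Mul(-3, Pow(q, -1)), Mul(Rational(-1, 4), q)), Add(32, Mul(4, q), Mul(4, t))) (Function('U')(t, q) = Mul(Mul(Add(Add(t, q), 8), 4), Add(2, Mul(-3, Pow(q, -1)), Mul(Rational(-1, 4), q))) = Mul(Mul(Add(Add(q, t), 8), 4), Add(2, Mul(-3, Pow(q, -1)), Mul(Rational(-1, 4), q))) = Mul(Mul(Add(8, q, t), 4), Add(2, Mul(-3, Pow(q, -1)), Mul(Rational(-1, 4), q))) = Mul(Add(32, Mul(4, q), Mul(4, t)), Add(2, Mul(-3, Pow(q, -1)), Mul(Rational(-1, 4), q))) = Mul(Add(2, Mul(-3, Pow(q, -1)), Mul(Rational(-1, 4), q)), Add(32, Mul(4, q), Mul(4, t))))
Add(2379, Mul(-1, Function('U')(-15, -49))) = Add(2379, Mul(-1, Mul(-1, Pow(-49, -1), Add(12, Mul(-49, Add(-8, -49))), Add(8, -49, -15)))) = Add(2379, Mul(-1, Mul(-1, Rational(-1, 49), Add(12, Mul(-49, -57)), -56))) = Add(2379, Mul(-1, Mul(-1, Rational(-1, 49), Add(12, 2793), -56))) = Add(2379, Mul(-1, Mul(-1, Rational(-1, 49), 2805, -56))) = Add(2379, Mul(-1, Rational(-22440, 7))) = Add(2379, Rational(22440, 7)) = Rational(39093, 7)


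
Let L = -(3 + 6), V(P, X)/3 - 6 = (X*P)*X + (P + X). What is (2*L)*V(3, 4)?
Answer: -3294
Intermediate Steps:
V(P, X) = 18 + 3*P + 3*X + 3*P*X² (V(P, X) = 18 + 3*((X*P)*X + (P + X)) = 18 + 3*((P*X)*X + (P + X)) = 18 + 3*(P*X² + (P + X)) = 18 + 3*(P + X + P*X²) = 18 + (3*P + 3*X + 3*P*X²) = 18 + 3*P + 3*X + 3*P*X²)
L = -9 (L = -1*9 = -9)
(2*L)*V(3, 4) = (2*(-9))*(18 + 3*3 + 3*4 + 3*3*4²) = -18*(18 + 9 + 12 + 3*3*16) = -18*(18 + 9 + 12 + 144) = -18*183 = -3294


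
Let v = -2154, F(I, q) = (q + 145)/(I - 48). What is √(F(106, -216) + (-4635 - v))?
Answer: I*√8350202/58 ≈ 49.822*I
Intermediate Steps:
F(I, q) = (145 + q)/(-48 + I)
√(F(106, -216) + (-4635 - v)) = √((145 - 216)/(-48 + 106) + (-4635 - 1*(-2154))) = √(-71/58 + (-4635 + 2154)) = √((1/58)*(-71) - 2481) = √(-71/58 - 2481) = √(-143969/58) = I*√8350202/58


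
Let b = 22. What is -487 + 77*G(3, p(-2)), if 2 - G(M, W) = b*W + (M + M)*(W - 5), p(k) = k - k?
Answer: 1977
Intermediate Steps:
p(k) = 0
G(M, W) = 2 - 22*W - 2*M*(-5 + W) (G(M, W) = 2 - (22*W + (M + M)*(W - 5)) = 2 - (22*W + (2*M)*(-5 + W)) = 2 - (22*W + 2*M*(-5 + W)) = 2 + (-22*W - 2*M*(-5 + W)) = 2 - 22*W - 2*M*(-5 + W))
-487 + 77*G(3, p(-2)) = -487 + 77*(2 - 22*0 + 10*3 - 2*3*0) = -487 + 77*(2 + 0 + 30 + 0) = -487 + 77*32 = -487 + 2464 = 1977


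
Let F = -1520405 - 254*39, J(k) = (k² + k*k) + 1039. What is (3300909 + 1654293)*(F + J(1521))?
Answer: 15349283267220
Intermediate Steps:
J(k) = 1039 + 2*k² (J(k) = (k² + k²) + 1039 = 2*k² + 1039 = 1039 + 2*k²)
F = -1530311 (F = -1520405 - 9906 = -1530311)
(3300909 + 1654293)*(F + J(1521)) = (3300909 + 1654293)*(-1530311 + (1039 + 2*1521²)) = 4955202*(-1530311 + (1039 + 2*2313441)) = 4955202*(-1530311 + (1039 + 4626882)) = 4955202*(-1530311 + 4627921) = 4955202*3097610 = 15349283267220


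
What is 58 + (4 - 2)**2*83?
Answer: 390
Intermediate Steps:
58 + (4 - 2)**2*83 = 58 + 2**2*83 = 58 + 4*83 = 58 + 332 = 390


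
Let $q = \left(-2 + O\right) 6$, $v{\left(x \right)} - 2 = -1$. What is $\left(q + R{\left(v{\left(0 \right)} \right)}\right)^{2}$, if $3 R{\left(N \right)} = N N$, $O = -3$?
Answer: $\frac{7921}{9} \approx 880.11$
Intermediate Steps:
$v{\left(x \right)} = 1$ ($v{\left(x \right)} = 2 - 1 = 1$)
$R{\left(N \right)} = \frac{N^{2}}{3}$ ($R{\left(N \right)} = \frac{N N}{3} = \frac{N^{2}}{3}$)
$q = -30$ ($q = \left(-2 - 3\right) 6 = \left(-5\right) 6 = -30$)
$\left(q + R{\left(v{\left(0 \right)} \right)}\right)^{2} = \left(-30 + \frac{1^{2}}{3}\right)^{2} = \left(-30 + \frac{1}{3} \cdot 1\right)^{2} = \left(-30 + \frac{1}{3}\right)^{2} = \left(- \frac{89}{3}\right)^{2} = \frac{7921}{9}$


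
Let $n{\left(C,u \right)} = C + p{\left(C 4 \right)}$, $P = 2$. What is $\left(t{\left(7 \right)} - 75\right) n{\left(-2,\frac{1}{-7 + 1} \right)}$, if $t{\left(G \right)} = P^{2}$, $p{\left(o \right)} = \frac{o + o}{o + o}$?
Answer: $71$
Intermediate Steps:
$p{\left(o \right)} = 1$ ($p{\left(o \right)} = \frac{2 o}{2 o} = 2 o \frac{1}{2 o} = 1$)
$t{\left(G \right)} = 4$ ($t{\left(G \right)} = 2^{2} = 4$)
$n{\left(C,u \right)} = 1 + C$ ($n{\left(C,u \right)} = C + 1 = 1 + C$)
$\left(t{\left(7 \right)} - 75\right) n{\left(-2,\frac{1}{-7 + 1} \right)} = \left(4 - 75\right) \left(1 - 2\right) = \left(-71\right) \left(-1\right) = 71$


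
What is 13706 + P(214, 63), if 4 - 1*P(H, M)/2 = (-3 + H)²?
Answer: -75328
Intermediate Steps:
P(H, M) = 8 - 2*(-3 + H)²
13706 + P(214, 63) = 13706 + (8 - 2*(-3 + 214)²) = 13706 + (8 - 2*211²) = 13706 + (8 - 2*44521) = 13706 + (8 - 89042) = 13706 - 89034 = -75328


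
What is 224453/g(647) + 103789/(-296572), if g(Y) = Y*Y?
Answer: 23119465615/124147708348 ≈ 0.18623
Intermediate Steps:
g(Y) = Y²
224453/g(647) + 103789/(-296572) = 224453/(647²) + 103789/(-296572) = 224453/418609 + 103789*(-1/296572) = 224453*(1/418609) - 103789/296572 = 224453/418609 - 103789/296572 = 23119465615/124147708348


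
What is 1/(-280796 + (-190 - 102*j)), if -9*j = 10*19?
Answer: -3/836498 ≈ -3.5864e-6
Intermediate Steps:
j = -190/9 (j = -10*19/9 = -1/9*190 = -190/9 ≈ -21.111)
1/(-280796 + (-190 - 102*j)) = 1/(-280796 + (-190 - 102*(-190/9))) = 1/(-280796 + (-190 + 6460/3)) = 1/(-280796 + 5890/3) = 1/(-836498/3) = -3/836498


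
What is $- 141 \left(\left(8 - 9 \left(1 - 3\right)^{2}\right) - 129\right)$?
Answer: $22137$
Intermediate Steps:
$- 141 \left(\left(8 - 9 \left(1 - 3\right)^{2}\right) - 129\right) = - 141 \left(\left(8 - 9 \left(-2\right)^{2}\right) - 129\right) = - 141 \left(\left(8 - 36\right) - 129\right) = - 141 \left(-28 - 129\right) = \left(-141\right) \left(-157\right) = 22137$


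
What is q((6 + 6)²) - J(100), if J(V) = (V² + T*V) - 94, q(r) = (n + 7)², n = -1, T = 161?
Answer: -25970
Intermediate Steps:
q(r) = 36 (q(r) = (-1 + 7)² = 6² = 36)
J(V) = -94 + V² + 161*V (J(V) = (V² + 161*V) - 94 = -94 + V² + 161*V)
q((6 + 6)²) - J(100) = 36 - (-94 + 100² + 161*100) = 36 - (-94 + 10000 + 16100) = 36 - 1*26006 = 36 - 26006 = -25970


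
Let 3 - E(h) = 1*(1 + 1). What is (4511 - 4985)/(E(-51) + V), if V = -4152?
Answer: 474/4151 ≈ 0.11419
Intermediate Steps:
E(h) = 1 (E(h) = 3 - (1 + 1) = 3 - 2 = 1)
(4511 - 4985)/(E(-51) + V) = (4511 - 4985)/(1 - 4152) = -474/(-4151) = -474*(-1/4151) = 474/4151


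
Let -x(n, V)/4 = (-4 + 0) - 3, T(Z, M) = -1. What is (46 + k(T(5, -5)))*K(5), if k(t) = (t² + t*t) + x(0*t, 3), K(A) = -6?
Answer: -456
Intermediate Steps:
x(n, V) = 28 (x(n, V) = -4*((-4 + 0) - 3) = -4*(-4 - 3) = -4*(-7) = 28)
k(t) = 28 + 2*t² (k(t) = (t² + t*t) + 28 = (t² + t²) + 28 = 2*t² + 28 = 28 + 2*t²)
(46 + k(T(5, -5)))*K(5) = (46 + (28 + 2*(-1)²))*(-6) = (46 + (28 + 2*1))*(-6) = (46 + (28 + 2))*(-6) = (46 + 30)*(-6) = 76*(-6) = -456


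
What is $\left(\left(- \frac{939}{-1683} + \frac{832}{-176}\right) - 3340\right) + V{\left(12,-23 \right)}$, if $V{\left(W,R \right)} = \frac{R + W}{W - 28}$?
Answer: $- \frac{30011093}{8976} \approx -3343.5$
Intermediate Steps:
$V{\left(W,R \right)} = \frac{R + W}{-28 + W}$
$\left(\left(- \frac{939}{-1683} + \frac{832}{-176}\right) - 3340\right) + V{\left(12,-23 \right)} = \left(\left(- \frac{939}{-1683} + \frac{832}{-176}\right) - 3340\right) + \frac{-23 + 12}{-28 + 12} = \left(\left(\left(-939\right) \left(- \frac{1}{1683}\right) + 832 \left(- \frac{1}{176}\right)\right) - 3340\right) + \frac{1}{-16} \left(-11\right) = \left(\left(\frac{313}{561} - \frac{52}{11}\right) - 3340\right) - - \frac{11}{16} = \left(- \frac{2339}{561} - 3340\right) + \frac{11}{16} = - \frac{1876079}{561} + \frac{11}{16} = - \frac{30011093}{8976}$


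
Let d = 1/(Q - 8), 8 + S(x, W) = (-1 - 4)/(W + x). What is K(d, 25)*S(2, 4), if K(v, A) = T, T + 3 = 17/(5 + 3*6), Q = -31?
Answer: 1378/69 ≈ 19.971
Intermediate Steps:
S(x, W) = -8 - 5/(W + x) (S(x, W) = -8 + (-1 - 4)/(W + x) = -8 - 5/(W + x))
T = -52/23 (T = -3 + 17/(5 + 3*6) = -3 + 17/(5 + 18) = -3 + 17/23 = -52/23 ≈ -2.2609)
d = -1/39 (d = 1/(-31 - 8) = 1/(-39) = -1/39 ≈ -0.025641)
K(v, A) = -52/23
K(d, 25)*S(2, 4) = -52*(-5 - 8*4 - 8*2)/(23*(4 + 2)) = -52*(-5 - 32 - 16)/(23*6) = -26*(-53)/69 = -52/23*(-53/6) = 1378/69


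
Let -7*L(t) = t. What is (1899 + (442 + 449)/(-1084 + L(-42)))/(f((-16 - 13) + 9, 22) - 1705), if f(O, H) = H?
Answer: -1879/1666 ≈ -1.1279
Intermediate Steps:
L(t) = -t/7
(1899 + (442 + 449)/(-1084 + L(-42)))/(f((-16 - 13) + 9, 22) - 1705) = (1899 + (442 + 449)/(-1084 - ⅐*(-42)))/(22 - 1705) = (1899 + 891/(-1084 + 6))/(-1683) = (1899 + 891/(-1078))*(-1/1683) = (1899 + 891*(-1/1078))*(-1/1683) = (1899 - 81/98)*(-1/1683) = (186021/98)*(-1/1683) = -1879/1666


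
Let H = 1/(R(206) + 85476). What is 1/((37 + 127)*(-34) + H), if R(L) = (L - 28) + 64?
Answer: -85718/477963567 ≈ -0.00017934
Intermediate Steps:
R(L) = 36 + L (R(L) = (-28 + L) + 64 = 36 + L)
H = 1/85718 (H = 1/((36 + 206) + 85476) = 1/(242 + 85476) = 1/85718 ≈ 1.1666e-5)
1/((37 + 127)*(-34) + H) = 1/((37 + 127)*(-34) + 1/85718) = 1/(164*(-34) + 1/85718) = 1/(-5576 + 1/85718) = 1/(-477963567/85718) = -85718/477963567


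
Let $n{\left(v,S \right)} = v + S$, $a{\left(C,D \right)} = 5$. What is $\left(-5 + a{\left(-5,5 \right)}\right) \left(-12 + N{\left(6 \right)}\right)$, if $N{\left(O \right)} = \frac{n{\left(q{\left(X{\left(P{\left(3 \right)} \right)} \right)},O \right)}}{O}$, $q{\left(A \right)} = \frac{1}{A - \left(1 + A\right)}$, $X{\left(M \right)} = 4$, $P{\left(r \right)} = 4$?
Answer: $0$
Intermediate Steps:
$q{\left(A \right)} = -1$ ($q{\left(A \right)} = \frac{1}{-1} = -1$)
$n{\left(v,S \right)} = S + v$
$N{\left(O \right)} = \frac{-1 + O}{O}$ ($N{\left(O \right)} = \frac{O - 1}{O} = \frac{-1 + O}{O}$)
$\left(-5 + a{\left(-5,5 \right)}\right) \left(-12 + N{\left(6 \right)}\right) = \left(-5 + 5\right) \left(-12 + \frac{-1 + 6}{6}\right) = 0 \left(-12 + \frac{1}{6} \cdot 5\right) = 0 \left(-12 + \frac{5}{6}\right) = 0 \left(- \frac{67}{6}\right) = 0$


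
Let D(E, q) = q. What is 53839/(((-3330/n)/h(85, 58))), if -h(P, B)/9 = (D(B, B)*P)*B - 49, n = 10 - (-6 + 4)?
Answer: 92352513294/185 ≈ 4.9920e+8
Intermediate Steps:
n = 12 (n = 10 - 1*(-2) = 10 + 2 = 12)
h(P, B) = 441 - 9*P*B² (h(P, B) = -9*((B*P)*B - 49) = -9*(P*B² - 49) = -9*(-49 + P*B²) = 441 - 9*P*B²)
53839/(((-3330/n)/h(85, 58))) = 53839/(((-3330/12)/(441 - 9*85*58²))) = 53839/(((-3330/12)/(441 - 9*85*3364))) = 53839/(((-1110*¼)/(441 - 2573460))) = 53839/((-555/2/(-2573019))) = 53839/((-555/2*(-1/2573019))) = 53839/(185/1715346) = 53839*(1715346/185) = 92352513294/185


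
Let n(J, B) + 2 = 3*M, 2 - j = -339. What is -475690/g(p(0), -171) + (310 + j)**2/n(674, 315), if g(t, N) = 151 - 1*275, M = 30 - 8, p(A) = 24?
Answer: 20748871/1984 ≈ 10458.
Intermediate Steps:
j = 341 (j = 2 - 1*(-339) = 2 + 339 = 341)
M = 22
n(J, B) = 64 (n(J, B) = -2 + 3*22 = -2 + 66 = 64)
g(t, N) = -124 (g(t, N) = 151 - 275 = -124)
-475690/g(p(0), -171) + (310 + j)**2/n(674, 315) = -475690/(-124) + (310 + 341)**2/64 = -475690*(-1/124) + 651**2*(1/64) = 237845/62 + 423801*(1/64) = 237845/62 + 423801/64 = 20748871/1984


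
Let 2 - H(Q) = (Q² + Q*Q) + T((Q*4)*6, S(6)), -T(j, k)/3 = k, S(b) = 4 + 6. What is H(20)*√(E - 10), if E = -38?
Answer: -3072*I*√3 ≈ -5320.9*I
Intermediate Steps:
S(b) = 10
T(j, k) = -3*k
H(Q) = 32 - 2*Q² (H(Q) = 2 - ((Q² + Q*Q) - 3*10) = 2 - ((Q² + Q²) - 30) = 2 - (2*Q² - 30) = 2 - (-30 + 2*Q²) = 2 + (30 - 2*Q²) = 32 - 2*Q²)
H(20)*√(E - 10) = (32 - 2*20²)*√(-38 - 10) = (32 - 2*400)*√(-48) = (32 - 800)*(4*I*√3) = -3072*I*√3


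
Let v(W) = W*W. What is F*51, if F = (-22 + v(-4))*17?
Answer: -5202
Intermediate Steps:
v(W) = W²
F = -102 (F = (-22 + (-4)²)*17 = (-22 + 16)*17 = -6*17 = -102)
F*51 = -102*51 = -5202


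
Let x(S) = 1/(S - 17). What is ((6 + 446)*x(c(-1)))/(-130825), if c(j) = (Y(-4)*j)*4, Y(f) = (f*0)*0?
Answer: 452/2224025 ≈ 0.00020324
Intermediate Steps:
Y(f) = 0 (Y(f) = 0*0 = 0)
c(j) = 0 (c(j) = (0*j)*4 = 0*4 = 0)
x(S) = 1/(-17 + S)
((6 + 446)*x(c(-1)))/(-130825) = ((6 + 446)/(-17 + 0))/(-130825) = (452/(-17))*(-1/130825) = (452*(-1/17))*(-1/130825) = -452/17*(-1/130825) = 452/2224025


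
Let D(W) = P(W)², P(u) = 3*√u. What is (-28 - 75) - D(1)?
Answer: -112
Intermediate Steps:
D(W) = 9*W (D(W) = (3*√W)² = 9*W)
(-28 - 75) - D(1) = (-28 - 75) - 9 = -103 - 1*9 = -103 - 9 = -112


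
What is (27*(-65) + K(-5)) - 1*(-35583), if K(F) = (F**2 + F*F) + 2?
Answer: 33880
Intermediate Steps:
K(F) = 2 + 2*F**2 (K(F) = (F**2 + F**2) + 2 = 2*F**2 + 2 = 2 + 2*F**2)
(27*(-65) + K(-5)) - 1*(-35583) = (27*(-65) + (2 + 2*(-5)**2)) - 1*(-35583) = (-1755 + (2 + 2*25)) + 35583 = (-1755 + (2 + 50)) + 35583 = (-1755 + 52) + 35583 = -1703 + 35583 = 33880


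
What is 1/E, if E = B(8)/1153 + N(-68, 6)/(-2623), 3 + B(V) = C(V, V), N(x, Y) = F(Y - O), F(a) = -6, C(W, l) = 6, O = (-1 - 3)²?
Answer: 3024319/14787 ≈ 204.53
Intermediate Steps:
O = 16 (O = (-4)² = 16)
N(x, Y) = -6
B(V) = 3 (B(V) = -3 + 6 = 3)
E = 14787/3024319 (E = 3/1153 - 6/(-2623) = 3*(1/1153) - 6*(-1/2623) = 3/1153 + 6/2623 = 14787/3024319 ≈ 0.0048894)
1/E = 1/(14787/3024319) = 3024319/14787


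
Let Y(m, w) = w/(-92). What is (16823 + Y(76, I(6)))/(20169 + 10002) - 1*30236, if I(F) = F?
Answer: -471491489/15594 ≈ -30235.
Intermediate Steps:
Y(m, w) = -w/92 (Y(m, w) = w*(-1/92) = -w/92)
(16823 + Y(76, I(6)))/(20169 + 10002) - 1*30236 = (16823 - 1/92*6)/(20169 + 10002) - 1*30236 = (16823 - 3/46)/30171 - 30236 = (773855/46)*(1/30171) - 30236 = 8695/15594 - 30236 = -471491489/15594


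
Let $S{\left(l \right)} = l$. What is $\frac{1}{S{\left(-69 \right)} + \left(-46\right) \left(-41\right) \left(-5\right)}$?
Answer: $- \frac{1}{9499} \approx -0.00010527$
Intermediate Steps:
$\frac{1}{S{\left(-69 \right)} + \left(-46\right) \left(-41\right) \left(-5\right)} = \frac{1}{-69 + \left(-46\right) \left(-41\right) \left(-5\right)} = \frac{1}{-69 + 1886 \left(-5\right)} = \frac{1}{-69 - 9430} = \frac{1}{-9499} = - \frac{1}{9499}$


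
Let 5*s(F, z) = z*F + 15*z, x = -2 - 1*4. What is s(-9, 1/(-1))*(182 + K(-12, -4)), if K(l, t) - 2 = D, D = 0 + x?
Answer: -1068/5 ≈ -213.60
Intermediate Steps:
x = -6 (x = -2 - 4 = -6)
D = -6 (D = 0 - 6 = -6)
K(l, t) = -4 (K(l, t) = 2 - 6 = -4)
s(F, z) = 3*z + F*z/5 (s(F, z) = (z*F + 15*z)/5 = (F*z + 15*z)/5 = (15*z + F*z)/5 = 3*z + F*z/5)
s(-9, 1/(-1))*(182 + K(-12, -4)) = ((⅕)*(15 - 9)/(-1))*(182 - 4) = ((⅕)*(-1)*6)*178 = -6/5*178 = -1068/5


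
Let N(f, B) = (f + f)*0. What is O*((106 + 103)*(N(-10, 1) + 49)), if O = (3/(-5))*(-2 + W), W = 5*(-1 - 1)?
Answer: 368676/5 ≈ 73735.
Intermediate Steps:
N(f, B) = 0 (N(f, B) = (2*f)*0 = 0)
W = -10 (W = 5*(-2) = -10)
O = 36/5 (O = (3/(-5))*(-2 - 10) = (3*(-⅕))*(-12) = -⅗*(-12) = 36/5 ≈ 7.2000)
O*((106 + 103)*(N(-10, 1) + 49)) = 36*((106 + 103)*(0 + 49))/5 = 36*(209*49)/5 = (36/5)*10241 = 368676/5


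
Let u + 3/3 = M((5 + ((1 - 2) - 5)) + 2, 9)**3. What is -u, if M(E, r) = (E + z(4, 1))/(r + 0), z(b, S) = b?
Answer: 604/729 ≈ 0.82853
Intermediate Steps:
M(E, r) = (4 + E)/r (M(E, r) = (E + 4)/(r + 0) = (4 + E)/r)
u = -604/729 (u = -1 + ((4 + ((5 + ((1 - 2) - 5)) + 2))/9)**3 = -1 + ((4 + ((5 + (-1 - 5)) + 2))/9)**3 = -1 + ((4 + ((5 - 6) + 2))/9)**3 = -1 + ((4 + (-1 + 2))/9)**3 = -1 + ((4 + 1)/9)**3 = -1 + ((1/9)*5)**3 = -1 + (5/9)**3 = -1 + 125/729 = -604/729 ≈ -0.82853)
-u = -1*(-604/729) = 604/729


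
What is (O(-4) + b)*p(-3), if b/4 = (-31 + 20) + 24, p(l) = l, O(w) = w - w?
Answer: -156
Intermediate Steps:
O(w) = 0
b = 52 (b = 4*((-31 + 20) + 24) = 4*(-11 + 24) = 4*13 = 52)
(O(-4) + b)*p(-3) = (0 + 52)*(-3) = 52*(-3) = -156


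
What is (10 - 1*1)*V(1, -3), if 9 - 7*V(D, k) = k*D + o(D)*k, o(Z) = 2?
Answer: 162/7 ≈ 23.143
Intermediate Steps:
V(D, k) = 9/7 - 2*k/7 - D*k/7 (V(D, k) = 9/7 - (k*D + 2*k)/7 = 9/7 - (D*k + 2*k)/7 = 9/7 - (2*k + D*k)/7 = 9/7 + (-2*k/7 - D*k/7) = 9/7 - 2*k/7 - D*k/7)
(10 - 1*1)*V(1, -3) = (10 - 1*1)*(9/7 - 2/7*(-3) - ⅐*1*(-3)) = (10 - 1)*(9/7 + 6/7 + 3/7) = 9*(18/7) = 162/7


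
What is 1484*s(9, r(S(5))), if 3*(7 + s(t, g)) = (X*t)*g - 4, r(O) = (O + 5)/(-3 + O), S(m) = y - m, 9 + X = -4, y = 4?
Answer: 136528/3 ≈ 45509.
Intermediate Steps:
X = -13 (X = -9 - 4 = -13)
S(m) = 4 - m
r(O) = (5 + O)/(-3 + O)
s(t, g) = -25/3 - 13*g*t/3 (s(t, g) = -7 + ((-13*t)*g - 4)/3 = -7 + (-13*g*t - 4)/3 = -7 + (-4 - 13*g*t)/3 = -7 + (-4/3 - 13*g*t/3) = -25/3 - 13*g*t/3)
1484*s(9, r(S(5))) = 1484*(-25/3 - 13/3*(5 + (4 - 1*5))/(-3 + (4 - 1*5))*9) = 1484*(-25/3 - 13/3*(5 + (4 - 5))/(-3 + (4 - 5))*9) = 1484*(-25/3 - 13/3*(5 - 1)/(-3 - 1)*9) = 1484*(-25/3 - 13/3*4/(-4)*9) = 1484*(-25/3 - 13/3*(-¼*4)*9) = 1484*(-25/3 - 13/3*(-1)*9) = 1484*(-25/3 + 39) = 1484*(92/3) = 136528/3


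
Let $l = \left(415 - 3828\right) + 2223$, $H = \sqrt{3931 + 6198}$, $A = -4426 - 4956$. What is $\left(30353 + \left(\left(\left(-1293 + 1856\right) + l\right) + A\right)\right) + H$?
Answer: $20344 + \sqrt{10129} \approx 20445.0$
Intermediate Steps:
$A = -9382$
$H = \sqrt{10129} \approx 100.64$
$l = -1190$ ($l = -3413 + 2223 = -1190$)
$\left(30353 + \left(\left(\left(-1293 + 1856\right) + l\right) + A\right)\right) + H = \left(30353 + \left(\left(\left(-1293 + 1856\right) - 1190\right) - 9382\right)\right) + \sqrt{10129} = \left(30353 + \left(\left(563 - 1190\right) - 9382\right)\right) + \sqrt{10129} = \left(30353 - 10009\right) + \sqrt{10129} = 20344 + \sqrt{10129}$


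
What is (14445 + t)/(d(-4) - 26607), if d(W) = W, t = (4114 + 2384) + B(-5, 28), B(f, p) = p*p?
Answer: -21727/26611 ≈ -0.81647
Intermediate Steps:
B(f, p) = p**2
t = 7282 (t = (4114 + 2384) + 28**2 = 6498 + 784 = 7282)
(14445 + t)/(d(-4) - 26607) = (14445 + 7282)/(-4 - 26607) = 21727/(-26611) = 21727*(-1/26611) = -21727/26611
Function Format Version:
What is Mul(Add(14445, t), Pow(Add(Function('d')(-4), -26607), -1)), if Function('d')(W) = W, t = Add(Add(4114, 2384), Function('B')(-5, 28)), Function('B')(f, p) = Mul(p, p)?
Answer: Rational(-21727, 26611) ≈ -0.81647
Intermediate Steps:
Function('B')(f, p) = Pow(p, 2)
t = 7282 (t = Add(Add(4114, 2384), Pow(28, 2)) = Add(6498, 784) = 7282)
Mul(Add(14445, t), Pow(Add(Function('d')(-4), -26607), -1)) = Mul(Add(14445, 7282), Pow(Add(-4, -26607), -1)) = Mul(21727, Pow(-26611, -1)) = Mul(21727, Rational(-1, 26611)) = Rational(-21727, 26611)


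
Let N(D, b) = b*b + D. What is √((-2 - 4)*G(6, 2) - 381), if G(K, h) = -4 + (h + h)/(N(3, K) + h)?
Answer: 9*I*√7421/41 ≈ 18.91*I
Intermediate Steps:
N(D, b) = D + b² (N(D, b) = b² + D = D + b²)
G(K, h) = -4 + 2*h/(3 + h + K²) (G(K, h) = -4 + (h + h)/((3 + K²) + h) = -4 + (2*h)/(3 + h + K²) = -4 + 2*h/(3 + h + K²))
√((-2 - 4)*G(6, 2) - 381) = √((-2 - 4)*(2*(-6 - 1*2 - 2*6²)/(3 + 2 + 6²)) - 381) = √(-12*(-6 - 2 - 2*36)/(3 + 2 + 36) - 381) = √(-12*(-6 - 2 - 72)/41 - 381) = √(-12*(-80)/41 - 381) = √(-6*(-160/41) - 381) = √(960/41 - 381) = √(-14661/41) = 9*I*√7421/41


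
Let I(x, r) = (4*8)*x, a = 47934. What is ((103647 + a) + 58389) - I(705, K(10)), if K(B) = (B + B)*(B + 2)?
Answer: 187410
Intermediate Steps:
K(B) = 2*B*(2 + B) (K(B) = (2*B)*(2 + B) = 2*B*(2 + B))
I(x, r) = 32*x
((103647 + a) + 58389) - I(705, K(10)) = ((103647 + 47934) + 58389) - 32*705 = (151581 + 58389) - 1*22560 = 209970 - 22560 = 187410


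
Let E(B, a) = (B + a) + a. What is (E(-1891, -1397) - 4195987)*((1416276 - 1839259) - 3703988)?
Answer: 17336051524512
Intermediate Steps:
E(B, a) = B + 2*a
(E(-1891, -1397) - 4195987)*((1416276 - 1839259) - 3703988) = ((-1891 + 2*(-1397)) - 4195987)*((1416276 - 1839259) - 3703988) = ((-1891 - 2794) - 4195987)*(-422983 - 3703988) = (-4685 - 4195987)*(-4126971) = -4200672*(-4126971) = 17336051524512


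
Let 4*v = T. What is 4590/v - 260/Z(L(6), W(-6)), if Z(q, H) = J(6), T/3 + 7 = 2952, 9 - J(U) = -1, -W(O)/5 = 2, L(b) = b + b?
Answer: -14090/589 ≈ -23.922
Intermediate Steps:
L(b) = 2*b
W(O) = -10 (W(O) = -5*2 = -10)
J(U) = 10 (J(U) = 9 - 1*(-1) = 9 + 1 = 10)
T = 8835 (T = -21 + 3*2952 = -21 + 8856 = 8835)
v = 8835/4 (v = (¼)*8835 = 8835/4 ≈ 2208.8)
Z(q, H) = 10
4590/v - 260/Z(L(6), W(-6)) = 4590/(8835/4) - 260/10 = 4590*(4/8835) - 260*⅒ = 1224/589 - 26 = -14090/589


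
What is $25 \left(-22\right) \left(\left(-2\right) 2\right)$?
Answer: $2200$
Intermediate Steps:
$25 \left(-22\right) \left(\left(-2\right) 2\right) = \left(-550\right) \left(-4\right) = 2200$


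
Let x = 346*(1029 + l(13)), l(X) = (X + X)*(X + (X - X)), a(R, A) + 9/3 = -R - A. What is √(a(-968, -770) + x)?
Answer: √474717 ≈ 689.00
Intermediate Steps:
a(R, A) = -3 - A - R (a(R, A) = -3 + (-R - A) = -3 + (-A - R) = -3 - A - R)
l(X) = 2*X² (l(X) = (2*X)*(X + 0) = (2*X)*X = 2*X²)
x = 472982 (x = 346*(1029 + 2*13²) = 346*(1029 + 2*169) = 346*(1029 + 338) = 346*1367 = 472982)
√(a(-968, -770) + x) = √((-3 - 1*(-770) - 1*(-968)) + 472982) = √((-3 + 770 + 968) + 472982) = √(1735 + 472982) = √474717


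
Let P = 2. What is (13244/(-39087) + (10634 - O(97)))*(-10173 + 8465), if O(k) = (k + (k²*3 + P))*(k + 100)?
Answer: 8647186906400/909 ≈ 9.5129e+9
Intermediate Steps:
O(k) = (100 + k)*(2 + k + 3*k²) (O(k) = (k + (k²*3 + 2))*(k + 100) = (k + (3*k² + 2))*(100 + k) = (k + (2 + 3*k²))*(100 + k) = (2 + k + 3*k²)*(100 + k) = (100 + k)*(2 + k + 3*k²))
(13244/(-39087) + (10634 - O(97)))*(-10173 + 8465) = (13244/(-39087) + (10634 - (200 + 3*97³ + 102*97 + 301*97²)))*(-10173 + 8465) = (13244*(-1/39087) + (10634 - (200 + 3*912673 + 9894 + 301*9409)))*(-1708) = (-308/909 + (10634 - (200 + 2738019 + 9894 + 2832109)))*(-1708) = (-308/909 + (10634 - 1*5580222))*(-1708) = (-308/909 + (10634 - 5580222))*(-1708) = (-308/909 - 5569588)*(-1708) = -5062755800/909*(-1708) = 8647186906400/909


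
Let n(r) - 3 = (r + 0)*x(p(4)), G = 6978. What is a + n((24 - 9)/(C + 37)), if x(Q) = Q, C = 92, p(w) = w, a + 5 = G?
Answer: 299988/43 ≈ 6976.5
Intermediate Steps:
a = 6973 (a = -5 + 6978 = 6973)
n(r) = 3 + 4*r (n(r) = 3 + (r + 0)*4 = 3 + r*4 = 3 + 4*r)
a + n((24 - 9)/(C + 37)) = 6973 + (3 + 4*((24 - 9)/(92 + 37))) = 6973 + (3 + 4*(15/129)) = 6973 + (3 + 4*(15*(1/129))) = 6973 + (3 + 4*(5/43)) = 6973 + (3 + 20/43) = 6973 + 149/43 = 299988/43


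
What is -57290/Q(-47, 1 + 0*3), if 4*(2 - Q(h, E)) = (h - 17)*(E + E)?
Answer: -1685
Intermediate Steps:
Q(h, E) = 2 - E*(-17 + h)/2 (Q(h, E) = 2 - (h - 17)*(E + E)/4 = 2 - (-17 + h)*2*E/4 = 2 - E*(-17 + h)/2)
-57290/Q(-47, 1 + 0*3) = -57290/(2 + 17*(1 + 0*3)/2 - ½*(1 + 0*3)*(-47)) = -57290/(2 + 17*(1 + 0)/2 - ½*(1 + 0)*(-47)) = -57290/(2 + (17/2)*1 - ½*1*(-47)) = -57290/(2 + 17/2 + 47/2) = -57290/34 = -57290*1/34 = -1685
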